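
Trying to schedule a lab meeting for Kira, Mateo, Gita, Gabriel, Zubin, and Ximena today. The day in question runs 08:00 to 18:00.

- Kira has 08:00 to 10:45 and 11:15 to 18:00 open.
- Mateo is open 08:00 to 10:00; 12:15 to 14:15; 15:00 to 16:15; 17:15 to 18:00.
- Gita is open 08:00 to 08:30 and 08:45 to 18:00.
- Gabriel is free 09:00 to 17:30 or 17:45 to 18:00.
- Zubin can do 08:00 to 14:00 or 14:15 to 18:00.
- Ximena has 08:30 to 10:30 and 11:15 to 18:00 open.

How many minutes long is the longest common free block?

105

Kira ∩ Mateo: 08:00-10:00, 12:15-14:15, 15:00-16:15, 17:15-18:00.
Kira ∩ Mateo ∩ Gita: 08:00-08:30, 08:45-10:00, 12:15-14:15, 15:00-16:15, 17:15-18:00.
Kira ∩ Mateo ∩ Gita ∩ Gabriel: 09:00-10:00, 12:15-14:15, 15:00-16:15, 17:15-17:30, 17:45-18:00.
Kira ∩ Mateo ∩ Gita ∩ Gabriel ∩ Zubin: 09:00-10:00, 12:15-14:00, 15:00-16:15, 17:15-17:30, 17:45-18:00.
Kira ∩ Mateo ∩ Gita ∩ Gabriel ∩ Zubin ∩ Ximena: 09:00-10:00, 12:15-14:00, 15:00-16:15, 17:15-17:30, 17:45-18:00.
The longest is 12:15-14:00 at 105 minutes.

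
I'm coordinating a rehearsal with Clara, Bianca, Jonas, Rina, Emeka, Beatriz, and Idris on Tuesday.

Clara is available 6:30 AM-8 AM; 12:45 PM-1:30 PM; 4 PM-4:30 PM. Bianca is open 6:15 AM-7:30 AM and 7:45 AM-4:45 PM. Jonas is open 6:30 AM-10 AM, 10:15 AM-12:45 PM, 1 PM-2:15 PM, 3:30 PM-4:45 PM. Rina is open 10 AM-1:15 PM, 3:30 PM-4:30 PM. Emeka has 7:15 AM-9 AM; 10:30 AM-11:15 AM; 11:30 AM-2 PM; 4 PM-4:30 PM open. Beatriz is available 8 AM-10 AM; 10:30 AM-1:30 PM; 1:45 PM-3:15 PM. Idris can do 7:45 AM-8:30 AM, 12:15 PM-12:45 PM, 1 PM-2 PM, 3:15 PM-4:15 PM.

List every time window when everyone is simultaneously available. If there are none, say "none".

Clara ∩ Bianca: 06:30-07:30, 07:45-08:00, 12:45-13:30, 16:00-16:30.
Clara ∩ Bianca ∩ Jonas: 06:30-07:30, 07:45-08:00, 13:00-13:30, 16:00-16:30.
Clara ∩ Bianca ∩ Jonas ∩ Rina: 13:00-13:15, 16:00-16:30.
Clara ∩ Bianca ∩ Jonas ∩ Rina ∩ Emeka: 13:00-13:15, 16:00-16:30.
Clara ∩ Bianca ∩ Jonas ∩ Rina ∩ Emeka ∩ Beatriz: 13:00-13:15.
Clara ∩ Bianca ∩ Jonas ∩ Rina ∩ Emeka ∩ Beatriz ∩ Idris: 13:00-13:15.
So the common availability across everyone is 13:00-13:15.

13:00-13:15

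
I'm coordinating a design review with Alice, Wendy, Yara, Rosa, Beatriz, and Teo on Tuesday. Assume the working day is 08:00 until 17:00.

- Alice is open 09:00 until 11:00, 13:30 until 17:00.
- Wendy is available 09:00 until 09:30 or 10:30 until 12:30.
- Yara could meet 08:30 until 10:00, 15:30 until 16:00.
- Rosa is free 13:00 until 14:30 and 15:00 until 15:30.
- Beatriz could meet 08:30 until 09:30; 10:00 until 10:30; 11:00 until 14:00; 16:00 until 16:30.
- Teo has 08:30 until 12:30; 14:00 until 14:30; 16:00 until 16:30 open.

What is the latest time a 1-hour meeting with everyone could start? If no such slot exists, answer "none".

Alice ∩ Wendy: 09:00-09:30, 10:30-11:00.
Alice ∩ Wendy ∩ Yara: 09:00-09:30.
Alice ∩ Wendy ∩ Yara ∩ Rosa: ∅.
Alice ∩ Wendy ∩ Yara ∩ Rosa ∩ Beatriz: ∅.
Alice ∩ Wendy ∩ Yara ∩ Rosa ∩ Beatriz ∩ Teo: ∅.
There is no time when everyone is free.
No common window is at least 60 minutes long.

none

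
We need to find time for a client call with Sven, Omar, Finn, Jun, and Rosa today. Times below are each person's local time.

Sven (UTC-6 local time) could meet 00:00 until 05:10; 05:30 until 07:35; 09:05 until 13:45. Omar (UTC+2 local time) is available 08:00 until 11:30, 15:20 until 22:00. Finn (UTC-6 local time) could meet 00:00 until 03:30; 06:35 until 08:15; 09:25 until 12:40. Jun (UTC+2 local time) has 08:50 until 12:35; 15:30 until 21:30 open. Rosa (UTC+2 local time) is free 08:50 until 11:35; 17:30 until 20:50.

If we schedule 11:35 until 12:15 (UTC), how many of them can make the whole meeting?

Sven in UTC: 06:00-11:10, 11:30-13:35, 15:05-19:45 (add 6h to convert from UTC-6).
Omar in UTC: 06:00-09:30, 13:20-20:00 (subtract 2h to convert from UTC+2).
Finn in UTC: 06:00-09:30, 12:35-14:15, 15:25-18:40 (add 6h to convert from UTC-6).
Jun in UTC: 06:50-10:35, 13:30-19:30 (subtract 2h to convert from UTC+2).
Rosa in UTC: 06:50-09:35, 15:30-18:50 (subtract 2h to convert from UTC+2).
Sven can make the full 11:35-12:15 slot — that's 1.

1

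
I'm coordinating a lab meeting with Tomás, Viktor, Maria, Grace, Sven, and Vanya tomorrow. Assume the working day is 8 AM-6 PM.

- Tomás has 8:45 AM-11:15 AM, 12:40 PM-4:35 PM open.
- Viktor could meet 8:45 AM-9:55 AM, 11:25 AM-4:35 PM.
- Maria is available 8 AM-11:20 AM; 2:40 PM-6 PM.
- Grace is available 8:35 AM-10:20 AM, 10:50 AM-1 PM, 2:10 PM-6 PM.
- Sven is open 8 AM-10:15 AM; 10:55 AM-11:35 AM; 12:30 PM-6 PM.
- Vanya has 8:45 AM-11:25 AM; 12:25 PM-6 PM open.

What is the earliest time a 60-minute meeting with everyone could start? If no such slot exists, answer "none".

Tomás ∩ Viktor: 08:45-09:55, 12:40-16:35.
Tomás ∩ Viktor ∩ Maria: 08:45-09:55, 14:40-16:35.
Tomás ∩ Viktor ∩ Maria ∩ Grace: 08:45-09:55, 14:40-16:35.
Tomás ∩ Viktor ∩ Maria ∩ Grace ∩ Sven: 08:45-09:55, 14:40-16:35.
Tomás ∩ Viktor ∩ Maria ∩ Grace ∩ Sven ∩ Vanya: 08:45-09:55, 14:40-16:35.
Those are the intersection windows.
The first common window of at least 60 minutes is 08:45-09:55, so the earliest start is 08:45.

08:45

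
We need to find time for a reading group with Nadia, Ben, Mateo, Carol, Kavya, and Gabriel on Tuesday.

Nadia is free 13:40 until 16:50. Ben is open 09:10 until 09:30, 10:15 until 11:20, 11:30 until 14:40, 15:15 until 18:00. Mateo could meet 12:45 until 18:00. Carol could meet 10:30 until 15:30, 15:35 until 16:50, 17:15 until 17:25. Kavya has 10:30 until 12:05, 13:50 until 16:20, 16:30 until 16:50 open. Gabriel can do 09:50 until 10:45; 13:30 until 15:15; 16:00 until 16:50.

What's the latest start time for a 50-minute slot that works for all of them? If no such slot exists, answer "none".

13:50

Nadia ∩ Ben: 13:40-14:40, 15:15-16:50.
Nadia ∩ Ben ∩ Mateo: 13:40-14:40, 15:15-16:50.
Nadia ∩ Ben ∩ Mateo ∩ Carol: 13:40-14:40, 15:15-15:30, 15:35-16:50.
Nadia ∩ Ben ∩ Mateo ∩ Carol ∩ Kavya: 13:50-14:40, 15:15-15:30, 15:35-16:20, 16:30-16:50.
Nadia ∩ Ben ∩ Mateo ∩ Carol ∩ Kavya ∩ Gabriel: 13:50-14:40, 16:00-16:20, 16:30-16:50.
The last common window of at least 50 minutes is 13:50-14:40; a 50-minute meeting can start as late as 13:50 and still end by 14:40.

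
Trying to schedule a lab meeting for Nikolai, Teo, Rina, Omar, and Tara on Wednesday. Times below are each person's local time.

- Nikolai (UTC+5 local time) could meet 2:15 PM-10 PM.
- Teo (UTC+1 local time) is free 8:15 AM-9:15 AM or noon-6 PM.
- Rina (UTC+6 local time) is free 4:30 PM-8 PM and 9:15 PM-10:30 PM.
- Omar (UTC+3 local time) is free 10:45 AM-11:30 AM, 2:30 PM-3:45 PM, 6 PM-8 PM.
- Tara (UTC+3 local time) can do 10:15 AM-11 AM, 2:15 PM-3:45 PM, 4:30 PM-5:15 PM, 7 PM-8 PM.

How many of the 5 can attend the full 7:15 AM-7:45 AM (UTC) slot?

Nikolai in UTC: 09:15-17:00 (subtract 5h to convert from UTC+5).
Teo in UTC: 07:15-08:15, 11:00-17:00 (subtract 1h to convert from UTC+1).
Rina in UTC: 10:30-14:00, 15:15-16:30 (subtract 6h to convert from UTC+6).
Omar in UTC: 07:45-08:30, 11:30-12:45, 15:00-17:00 (subtract 3h to convert from UTC+3).
Tara in UTC: 07:15-08:00, 11:15-12:45, 13:30-14:15, 16:00-17:00 (subtract 3h to convert from UTC+3).
Teo and Tara can make the full 07:15-07:45 slot — that's 2.

2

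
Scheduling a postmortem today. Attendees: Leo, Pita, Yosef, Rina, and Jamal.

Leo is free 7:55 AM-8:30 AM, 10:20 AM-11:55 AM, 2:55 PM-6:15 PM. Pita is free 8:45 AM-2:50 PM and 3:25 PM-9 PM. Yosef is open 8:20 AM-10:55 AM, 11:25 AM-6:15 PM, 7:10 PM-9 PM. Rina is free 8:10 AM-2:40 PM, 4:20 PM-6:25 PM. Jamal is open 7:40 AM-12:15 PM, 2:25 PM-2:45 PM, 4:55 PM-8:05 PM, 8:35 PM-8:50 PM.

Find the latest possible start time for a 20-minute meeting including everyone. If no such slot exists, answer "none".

Leo ∩ Pita: 10:20-11:55, 15:25-18:15.
Leo ∩ Pita ∩ Yosef: 10:20-10:55, 11:25-11:55, 15:25-18:15.
Leo ∩ Pita ∩ Yosef ∩ Rina: 10:20-10:55, 11:25-11:55, 16:20-18:15.
Leo ∩ Pita ∩ Yosef ∩ Rina ∩ Jamal: 10:20-10:55, 11:25-11:55, 16:55-18:15.
So the common availability across everyone is 10:20-10:55, 11:25-11:55, 16:55-18:15.
The last common window of at least 20 minutes is 16:55-18:15; a 20-minute meeting can start as late as 17:55 and still end by 18:15.

17:55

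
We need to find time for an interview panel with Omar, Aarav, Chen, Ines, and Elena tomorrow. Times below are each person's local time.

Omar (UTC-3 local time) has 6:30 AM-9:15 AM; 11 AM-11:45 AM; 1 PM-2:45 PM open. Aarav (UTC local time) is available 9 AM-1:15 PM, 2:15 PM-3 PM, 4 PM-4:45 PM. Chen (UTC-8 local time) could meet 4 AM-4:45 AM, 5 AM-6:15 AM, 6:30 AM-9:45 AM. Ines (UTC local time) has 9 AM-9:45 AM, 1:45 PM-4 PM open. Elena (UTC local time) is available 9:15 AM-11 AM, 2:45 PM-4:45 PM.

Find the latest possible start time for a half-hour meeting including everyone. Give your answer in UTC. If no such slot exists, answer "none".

none

Omar in UTC: 09:30-12:15, 14:00-14:45, 16:00-17:45 (add 3h to convert from UTC-3).
Aarav in UTC: 09:00-13:15, 14:15-15:00, 16:00-16:45.
Chen in UTC: 12:00-12:45, 13:00-14:15, 14:30-17:45 (add 8h to convert from UTC-8).
Ines in UTC: 09:00-09:45, 13:45-16:00.
Elena in UTC: 09:15-11:00, 14:45-16:45.
Omar ∩ Aarav: 09:30-12:15, 14:15-14:45, 16:00-16:45.
Omar ∩ Aarav ∩ Chen: 12:00-12:15, 14:30-14:45, 16:00-16:45.
Omar ∩ Aarav ∩ Chen ∩ Ines: 14:30-14:45.
Omar ∩ Aarav ∩ Chen ∩ Ines ∩ Elena: ∅.
There is no time when everyone is free.
No common window is at least 30 minutes long.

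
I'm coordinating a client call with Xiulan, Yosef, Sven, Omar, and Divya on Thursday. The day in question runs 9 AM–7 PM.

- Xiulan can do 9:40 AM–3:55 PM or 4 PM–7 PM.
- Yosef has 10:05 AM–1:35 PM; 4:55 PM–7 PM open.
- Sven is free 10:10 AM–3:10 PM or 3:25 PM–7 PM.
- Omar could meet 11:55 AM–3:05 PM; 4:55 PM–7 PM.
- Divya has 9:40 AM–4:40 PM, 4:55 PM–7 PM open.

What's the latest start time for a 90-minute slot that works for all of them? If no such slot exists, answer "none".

17:30

Xiulan ∩ Yosef: 10:05-13:35, 16:55-19:00.
Xiulan ∩ Yosef ∩ Sven: 10:10-13:35, 16:55-19:00.
Xiulan ∩ Yosef ∩ Sven ∩ Omar: 11:55-13:35, 16:55-19:00.
Xiulan ∩ Yosef ∩ Sven ∩ Omar ∩ Divya: 11:55-13:35, 16:55-19:00.
So the common availability across everyone is 11:55-13:35, 16:55-19:00.
The last common window of at least 90 minutes is 16:55-19:00; a 90-minute meeting can start as late as 17:30 and still end by 19:00.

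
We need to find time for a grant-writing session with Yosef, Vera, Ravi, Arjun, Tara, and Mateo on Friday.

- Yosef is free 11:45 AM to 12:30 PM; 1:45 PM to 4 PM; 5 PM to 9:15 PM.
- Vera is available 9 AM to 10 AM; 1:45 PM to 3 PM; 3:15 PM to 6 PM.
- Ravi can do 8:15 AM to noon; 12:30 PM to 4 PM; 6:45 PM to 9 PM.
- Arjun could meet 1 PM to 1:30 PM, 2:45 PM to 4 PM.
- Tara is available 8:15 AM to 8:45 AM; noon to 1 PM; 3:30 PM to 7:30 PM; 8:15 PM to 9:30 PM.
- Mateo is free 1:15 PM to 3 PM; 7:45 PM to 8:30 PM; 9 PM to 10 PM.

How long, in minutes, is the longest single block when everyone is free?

Yosef ∩ Vera: 13:45-15:00, 15:15-16:00, 17:00-18:00.
Yosef ∩ Vera ∩ Ravi: 13:45-15:00, 15:15-16:00.
Yosef ∩ Vera ∩ Ravi ∩ Arjun: 14:45-15:00, 15:15-16:00.
Yosef ∩ Vera ∩ Ravi ∩ Arjun ∩ Tara: 15:30-16:00.
Yosef ∩ Vera ∩ Ravi ∩ Arjun ∩ Tara ∩ Mateo: ∅.
There is no time when everyone is free.
No common window exists, so the longest block is 0 minutes.

0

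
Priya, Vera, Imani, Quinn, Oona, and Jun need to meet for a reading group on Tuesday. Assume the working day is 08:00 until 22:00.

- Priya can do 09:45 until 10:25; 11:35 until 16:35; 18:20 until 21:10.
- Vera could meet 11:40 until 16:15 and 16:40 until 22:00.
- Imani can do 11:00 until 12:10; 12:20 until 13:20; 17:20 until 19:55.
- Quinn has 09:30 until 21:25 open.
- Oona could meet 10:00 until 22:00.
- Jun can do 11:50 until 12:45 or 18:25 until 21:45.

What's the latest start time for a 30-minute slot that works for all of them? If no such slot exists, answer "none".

19:25

Priya ∩ Vera: 11:40-16:15, 18:20-21:10.
Priya ∩ Vera ∩ Imani: 11:40-12:10, 12:20-13:20, 18:20-19:55.
Priya ∩ Vera ∩ Imani ∩ Quinn: 11:40-12:10, 12:20-13:20, 18:20-19:55.
Priya ∩ Vera ∩ Imani ∩ Quinn ∩ Oona: 11:40-12:10, 12:20-13:20, 18:20-19:55.
Priya ∩ Vera ∩ Imani ∩ Quinn ∩ Oona ∩ Jun: 11:50-12:10, 12:20-12:45, 18:25-19:55.
The last common window of at least 30 minutes is 18:25-19:55; a 30-minute meeting can start as late as 19:25 and still end by 19:55.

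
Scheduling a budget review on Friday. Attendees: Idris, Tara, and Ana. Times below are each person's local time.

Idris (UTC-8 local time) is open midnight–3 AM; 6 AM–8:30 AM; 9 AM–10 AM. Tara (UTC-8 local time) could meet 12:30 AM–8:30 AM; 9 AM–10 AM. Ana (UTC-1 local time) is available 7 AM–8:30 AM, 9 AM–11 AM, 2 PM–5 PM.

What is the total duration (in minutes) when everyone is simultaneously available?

270

Idris in UTC: 08:00-11:00, 14:00-16:30, 17:00-18:00 (add 8h to convert from UTC-8).
Tara in UTC: 08:30-16:30, 17:00-18:00 (add 8h to convert from UTC-8).
Ana in UTC: 08:00-09:30, 10:00-12:00, 15:00-18:00 (add 1h to convert from UTC-1).
Idris ∩ Tara: 08:30-11:00, 14:00-16:30, 17:00-18:00.
Idris ∩ Tara ∩ Ana: 08:30-09:30, 10:00-11:00, 15:00-16:30, 17:00-18:00.
So the common availability across everyone is 08:30-09:30, 10:00-11:00, 15:00-16:30, 17:00-18:00.
Summing the common windows: 60 + 60 + 90 + 60 = 270 minutes.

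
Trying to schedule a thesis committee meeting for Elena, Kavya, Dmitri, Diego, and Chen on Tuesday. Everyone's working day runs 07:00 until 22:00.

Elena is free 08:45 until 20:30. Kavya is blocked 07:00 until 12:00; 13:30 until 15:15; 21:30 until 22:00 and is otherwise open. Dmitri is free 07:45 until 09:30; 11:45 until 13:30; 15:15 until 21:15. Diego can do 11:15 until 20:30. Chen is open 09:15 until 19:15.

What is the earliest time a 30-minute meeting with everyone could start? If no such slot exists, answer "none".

Elena free: 08:45-20:30.
Kavya free: 12:00-13:30, 15:15-21:30 (invert busy blocks within the working day).
Dmitri free: 07:45-09:30, 11:45-13:30, 15:15-21:15.
Diego free: 11:15-20:30.
Chen free: 09:15-19:15.
Elena ∩ Kavya: 12:00-13:30, 15:15-20:30.
Elena ∩ Kavya ∩ Dmitri: 12:00-13:30, 15:15-20:30.
Elena ∩ Kavya ∩ Dmitri ∩ Diego: 12:00-13:30, 15:15-20:30.
Elena ∩ Kavya ∩ Dmitri ∩ Diego ∩ Chen: 12:00-13:30, 15:15-19:15.
So the common availability across everyone is 12:00-13:30, 15:15-19:15.
The first common window of at least 30 minutes is 12:00-13:30, so the earliest start is 12:00.

12:00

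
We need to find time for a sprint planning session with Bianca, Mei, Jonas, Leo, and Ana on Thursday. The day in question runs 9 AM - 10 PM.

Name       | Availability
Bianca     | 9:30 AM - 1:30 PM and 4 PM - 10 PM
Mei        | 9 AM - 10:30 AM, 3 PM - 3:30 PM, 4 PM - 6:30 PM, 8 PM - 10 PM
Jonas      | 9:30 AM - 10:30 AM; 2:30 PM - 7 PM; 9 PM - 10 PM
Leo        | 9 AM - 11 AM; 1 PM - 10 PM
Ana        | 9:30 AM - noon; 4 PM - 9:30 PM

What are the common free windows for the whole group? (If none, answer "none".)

09:30-10:30, 16:00-18:30, 21:00-21:30

Bianca ∩ Mei: 09:30-10:30, 16:00-18:30, 20:00-22:00.
Bianca ∩ Mei ∩ Jonas: 09:30-10:30, 16:00-18:30, 21:00-22:00.
Bianca ∩ Mei ∩ Jonas ∩ Leo: 09:30-10:30, 16:00-18:30, 21:00-22:00.
Bianca ∩ Mei ∩ Jonas ∩ Leo ∩ Ana: 09:30-10:30, 16:00-18:30, 21:00-21:30.
So the common availability across everyone is 09:30-10:30, 16:00-18:30, 21:00-21:30.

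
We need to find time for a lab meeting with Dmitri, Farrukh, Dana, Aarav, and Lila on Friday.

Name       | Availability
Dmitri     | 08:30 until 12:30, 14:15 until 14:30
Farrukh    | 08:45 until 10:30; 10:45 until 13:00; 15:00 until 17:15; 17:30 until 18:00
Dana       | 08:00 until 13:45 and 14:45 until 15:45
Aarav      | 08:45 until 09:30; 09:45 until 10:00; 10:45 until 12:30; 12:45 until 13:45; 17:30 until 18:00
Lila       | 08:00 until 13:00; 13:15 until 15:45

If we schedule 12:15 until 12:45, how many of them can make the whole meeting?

3

Farrukh, Dana, and Lila can make the full 12:15-12:45 slot — that's 3.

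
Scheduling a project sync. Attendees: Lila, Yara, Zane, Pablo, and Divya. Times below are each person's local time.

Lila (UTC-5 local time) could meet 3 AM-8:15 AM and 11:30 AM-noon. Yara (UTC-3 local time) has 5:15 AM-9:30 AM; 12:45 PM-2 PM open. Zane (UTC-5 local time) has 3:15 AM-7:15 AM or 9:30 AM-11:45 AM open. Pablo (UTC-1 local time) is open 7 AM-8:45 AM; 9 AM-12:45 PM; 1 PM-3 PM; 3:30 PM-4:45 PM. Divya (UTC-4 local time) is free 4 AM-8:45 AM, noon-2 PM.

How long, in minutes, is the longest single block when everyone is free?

135

Lila in UTC: 08:00-13:15, 16:30-17:00 (add 5h to convert from UTC-5).
Yara in UTC: 08:15-12:30, 15:45-17:00 (add 3h to convert from UTC-3).
Zane in UTC: 08:15-12:15, 14:30-16:45 (add 5h to convert from UTC-5).
Pablo in UTC: 08:00-09:45, 10:00-13:45, 14:00-16:00, 16:30-17:45 (add 1h to convert from UTC-1).
Divya in UTC: 08:00-12:45, 16:00-18:00 (add 4h to convert from UTC-4).
Lila ∩ Yara: 08:15-12:30, 16:30-17:00.
Lila ∩ Yara ∩ Zane: 08:15-12:15, 16:30-16:45.
Lila ∩ Yara ∩ Zane ∩ Pablo: 08:15-09:45, 10:00-12:15, 16:30-16:45.
Lila ∩ Yara ∩ Zane ∩ Pablo ∩ Divya: 08:15-09:45, 10:00-12:15, 16:30-16:45.
The longest is 10:00-12:15 at 135 minutes.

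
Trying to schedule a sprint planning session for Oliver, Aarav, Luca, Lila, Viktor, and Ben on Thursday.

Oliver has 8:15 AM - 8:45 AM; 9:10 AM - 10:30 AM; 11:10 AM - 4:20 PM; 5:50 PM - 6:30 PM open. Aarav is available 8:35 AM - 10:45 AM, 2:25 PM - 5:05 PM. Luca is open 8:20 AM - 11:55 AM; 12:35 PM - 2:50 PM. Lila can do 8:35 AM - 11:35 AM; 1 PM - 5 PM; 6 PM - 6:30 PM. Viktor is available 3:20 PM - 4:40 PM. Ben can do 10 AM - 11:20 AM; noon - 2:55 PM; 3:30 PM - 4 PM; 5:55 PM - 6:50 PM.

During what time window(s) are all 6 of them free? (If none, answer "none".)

Oliver ∩ Aarav: 08:35-08:45, 09:10-10:30, 14:25-16:20.
Oliver ∩ Aarav ∩ Luca: 08:35-08:45, 09:10-10:30, 14:25-14:50.
Oliver ∩ Aarav ∩ Luca ∩ Lila: 08:35-08:45, 09:10-10:30, 14:25-14:50.
Oliver ∩ Aarav ∩ Luca ∩ Lila ∩ Viktor: ∅.
Oliver ∩ Aarav ∩ Luca ∩ Lila ∩ Viktor ∩ Ben: ∅.
There is no time when everyone is free.

none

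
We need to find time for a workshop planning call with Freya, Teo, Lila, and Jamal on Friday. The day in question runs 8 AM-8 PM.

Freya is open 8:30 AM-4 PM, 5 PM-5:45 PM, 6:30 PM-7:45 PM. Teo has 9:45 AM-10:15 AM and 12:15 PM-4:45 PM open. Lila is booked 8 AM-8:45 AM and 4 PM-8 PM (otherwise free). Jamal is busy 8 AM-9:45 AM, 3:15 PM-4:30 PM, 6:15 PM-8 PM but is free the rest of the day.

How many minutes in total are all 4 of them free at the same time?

Freya free: 08:30-16:00, 17:00-17:45, 18:30-19:45.
Teo free: 09:45-10:15, 12:15-16:45.
Lila free: 08:45-16:00 (invert busy blocks within the working day).
Jamal free: 09:45-15:15, 16:30-18:15 (invert busy blocks within the working day).
Freya ∩ Teo: 09:45-10:15, 12:15-16:00.
Freya ∩ Teo ∩ Lila: 09:45-10:15, 12:15-16:00.
Freya ∩ Teo ∩ Lila ∩ Jamal: 09:45-10:15, 12:15-15:15.
Summing the common windows: 30 + 180 = 210 minutes.

210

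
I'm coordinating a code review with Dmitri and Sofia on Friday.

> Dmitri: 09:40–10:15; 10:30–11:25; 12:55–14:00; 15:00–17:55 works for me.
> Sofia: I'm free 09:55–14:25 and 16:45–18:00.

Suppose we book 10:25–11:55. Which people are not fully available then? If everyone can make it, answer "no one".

Dmitri: not fully free for 10:25-11:55. Sofia: free for 10:25-11:55.

Dmitri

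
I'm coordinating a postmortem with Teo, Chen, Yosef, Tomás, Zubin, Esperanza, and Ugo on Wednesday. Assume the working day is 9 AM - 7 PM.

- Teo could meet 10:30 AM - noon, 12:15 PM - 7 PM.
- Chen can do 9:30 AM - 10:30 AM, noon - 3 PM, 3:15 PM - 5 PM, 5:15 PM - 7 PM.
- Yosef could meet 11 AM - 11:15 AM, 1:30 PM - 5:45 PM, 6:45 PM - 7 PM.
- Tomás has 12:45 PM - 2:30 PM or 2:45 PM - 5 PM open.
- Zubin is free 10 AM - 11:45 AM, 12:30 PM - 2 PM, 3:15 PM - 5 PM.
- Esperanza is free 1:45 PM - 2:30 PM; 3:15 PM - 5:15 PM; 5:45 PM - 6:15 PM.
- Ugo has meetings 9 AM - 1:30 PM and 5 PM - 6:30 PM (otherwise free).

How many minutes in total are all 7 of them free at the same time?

Teo free: 10:30-12:00, 12:15-19:00.
Chen free: 09:30-10:30, 12:00-15:00, 15:15-17:00, 17:15-19:00.
Yosef free: 11:00-11:15, 13:30-17:45, 18:45-19:00.
Tomás free: 12:45-14:30, 14:45-17:00.
Zubin free: 10:00-11:45, 12:30-14:00, 15:15-17:00.
Esperanza free: 13:45-14:30, 15:15-17:15, 17:45-18:15.
Ugo free: 13:30-17:00, 18:30-19:00 (invert busy blocks within the working day).
Teo ∩ Chen: 12:15-15:00, 15:15-17:00, 17:15-19:00.
Teo ∩ Chen ∩ Yosef: 13:30-15:00, 15:15-17:00, 17:15-17:45, 18:45-19:00.
Teo ∩ Chen ∩ Yosef ∩ Tomás: 13:30-14:30, 14:45-15:00, 15:15-17:00.
Teo ∩ Chen ∩ Yosef ∩ Tomás ∩ Zubin: 13:30-14:00, 15:15-17:00.
Teo ∩ Chen ∩ Yosef ∩ Tomás ∩ Zubin ∩ Esperanza: 13:45-14:00, 15:15-17:00.
Teo ∩ Chen ∩ Yosef ∩ Tomás ∩ Zubin ∩ Esperanza ∩ Ugo: 13:45-14:00, 15:15-17:00.
Summing the common windows: 15 + 105 = 120 minutes.

120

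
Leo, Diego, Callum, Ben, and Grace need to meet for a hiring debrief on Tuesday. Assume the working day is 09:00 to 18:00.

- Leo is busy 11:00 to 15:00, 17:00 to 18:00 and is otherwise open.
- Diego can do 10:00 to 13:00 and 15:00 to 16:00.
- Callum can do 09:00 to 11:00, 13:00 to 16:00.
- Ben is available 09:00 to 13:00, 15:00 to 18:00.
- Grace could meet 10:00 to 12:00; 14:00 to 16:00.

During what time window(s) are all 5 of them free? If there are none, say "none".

10:00-11:00, 15:00-16:00

Leo free: 09:00-11:00, 15:00-17:00 (invert busy blocks within the working day).
Diego free: 10:00-13:00, 15:00-16:00.
Callum free: 09:00-11:00, 13:00-16:00.
Ben free: 09:00-13:00, 15:00-18:00.
Grace free: 10:00-12:00, 14:00-16:00.
Leo ∩ Diego: 10:00-11:00, 15:00-16:00.
Leo ∩ Diego ∩ Callum: 10:00-11:00, 15:00-16:00.
Leo ∩ Diego ∩ Callum ∩ Ben: 10:00-11:00, 15:00-16:00.
Leo ∩ Diego ∩ Callum ∩ Ben ∩ Grace: 10:00-11:00, 15:00-16:00.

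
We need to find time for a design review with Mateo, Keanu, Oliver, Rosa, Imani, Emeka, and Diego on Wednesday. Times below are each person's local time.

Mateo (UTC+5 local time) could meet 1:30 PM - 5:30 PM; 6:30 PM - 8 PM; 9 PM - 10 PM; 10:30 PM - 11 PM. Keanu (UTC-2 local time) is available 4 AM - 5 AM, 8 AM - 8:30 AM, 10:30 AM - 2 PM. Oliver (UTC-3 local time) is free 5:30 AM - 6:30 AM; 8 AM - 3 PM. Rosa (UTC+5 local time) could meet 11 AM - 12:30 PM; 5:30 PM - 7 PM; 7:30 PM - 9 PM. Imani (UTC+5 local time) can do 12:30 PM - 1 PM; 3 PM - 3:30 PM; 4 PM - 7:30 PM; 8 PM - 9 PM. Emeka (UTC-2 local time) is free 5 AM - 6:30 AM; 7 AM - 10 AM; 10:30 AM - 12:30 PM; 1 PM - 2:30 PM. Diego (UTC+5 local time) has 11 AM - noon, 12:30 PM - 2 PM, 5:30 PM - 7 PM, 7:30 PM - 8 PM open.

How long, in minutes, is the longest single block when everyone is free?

Mateo in UTC: 08:30-12:30, 13:30-15:00, 16:00-17:00, 17:30-18:00 (subtract 5h to convert from UTC+5).
Keanu in UTC: 06:00-07:00, 10:00-10:30, 12:30-16:00 (add 2h to convert from UTC-2).
Oliver in UTC: 08:30-09:30, 11:00-18:00 (add 3h to convert from UTC-3).
Rosa in UTC: 06:00-07:30, 12:30-14:00, 14:30-16:00 (subtract 5h to convert from UTC+5).
Imani in UTC: 07:30-08:00, 10:00-10:30, 11:00-14:30, 15:00-16:00 (subtract 5h to convert from UTC+5).
Emeka in UTC: 07:00-08:30, 09:00-12:00, 12:30-14:30, 15:00-16:30 (add 2h to convert from UTC-2).
Diego in UTC: 06:00-07:00, 07:30-09:00, 12:30-14:00, 14:30-15:00 (subtract 5h to convert from UTC+5).
Mateo ∩ Keanu: 10:00-10:30, 13:30-15:00.
Mateo ∩ Keanu ∩ Oliver: 13:30-15:00.
Mateo ∩ Keanu ∩ Oliver ∩ Rosa: 13:30-14:00, 14:30-15:00.
Mateo ∩ Keanu ∩ Oliver ∩ Rosa ∩ Imani: 13:30-14:00.
Mateo ∩ Keanu ∩ Oliver ∩ Rosa ∩ Imani ∩ Emeka: 13:30-14:00.
Mateo ∩ Keanu ∩ Oliver ∩ Rosa ∩ Imani ∩ Emeka ∩ Diego: 13:30-14:00.
The longest is 13:30-14:00 at 30 minutes.

30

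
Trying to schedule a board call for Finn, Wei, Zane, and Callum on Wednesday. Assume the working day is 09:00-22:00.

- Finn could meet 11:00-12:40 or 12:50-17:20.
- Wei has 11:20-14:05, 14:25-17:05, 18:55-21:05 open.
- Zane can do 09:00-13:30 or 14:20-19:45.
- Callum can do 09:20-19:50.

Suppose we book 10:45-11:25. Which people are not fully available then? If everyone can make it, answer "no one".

Finn: not fully free for 10:45-11:25. Wei: not fully free for 10:45-11:25. Zane: free for 10:45-11:25. Callum: free for 10:45-11:25.

Finn, Wei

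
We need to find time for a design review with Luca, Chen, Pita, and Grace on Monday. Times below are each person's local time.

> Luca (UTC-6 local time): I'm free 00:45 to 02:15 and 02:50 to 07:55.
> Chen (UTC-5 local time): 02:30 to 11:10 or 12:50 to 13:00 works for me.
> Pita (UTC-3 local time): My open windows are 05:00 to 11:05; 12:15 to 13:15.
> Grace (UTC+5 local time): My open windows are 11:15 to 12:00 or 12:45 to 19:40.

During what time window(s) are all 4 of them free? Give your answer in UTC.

Luca in UTC: 06:45-08:15, 08:50-13:55 (add 6h to convert from UTC-6).
Chen in UTC: 07:30-16:10, 17:50-18:00 (add 5h to convert from UTC-5).
Pita in UTC: 08:00-14:05, 15:15-16:15 (add 3h to convert from UTC-3).
Grace in UTC: 06:15-07:00, 07:45-14:40 (subtract 5h to convert from UTC+5).
Luca ∩ Chen: 07:30-08:15, 08:50-13:55.
Luca ∩ Chen ∩ Pita: 08:00-08:15, 08:50-13:55.
Luca ∩ Chen ∩ Pita ∩ Grace: 08:00-08:15, 08:50-13:55.

08:00-08:15, 08:50-13:55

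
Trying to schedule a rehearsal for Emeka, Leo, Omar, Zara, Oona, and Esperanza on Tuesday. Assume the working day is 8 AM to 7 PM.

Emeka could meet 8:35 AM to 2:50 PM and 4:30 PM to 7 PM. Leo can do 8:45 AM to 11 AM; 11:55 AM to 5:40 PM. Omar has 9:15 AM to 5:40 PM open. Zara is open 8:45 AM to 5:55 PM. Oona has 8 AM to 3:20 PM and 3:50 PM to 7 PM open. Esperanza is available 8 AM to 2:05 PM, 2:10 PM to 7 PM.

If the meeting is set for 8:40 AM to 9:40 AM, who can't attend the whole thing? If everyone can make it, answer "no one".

Leo, Omar, Zara

Emeka: free for 08:40-09:40. Leo: not fully free for 08:40-09:40. Omar: not fully free for 08:40-09:40. Zara: not fully free for 08:40-09:40. Oona: free for 08:40-09:40. Esperanza: free for 08:40-09:40.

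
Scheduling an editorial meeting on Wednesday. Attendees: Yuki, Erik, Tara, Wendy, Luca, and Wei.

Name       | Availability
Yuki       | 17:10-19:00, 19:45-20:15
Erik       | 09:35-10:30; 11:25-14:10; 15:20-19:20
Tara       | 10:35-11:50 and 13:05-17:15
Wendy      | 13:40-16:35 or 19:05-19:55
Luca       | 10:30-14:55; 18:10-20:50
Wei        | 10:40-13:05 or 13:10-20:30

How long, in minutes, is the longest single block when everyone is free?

Yuki ∩ Erik: 17:10-19:00.
Yuki ∩ Erik ∩ Tara: 17:10-17:15.
Yuki ∩ Erik ∩ Tara ∩ Wendy: ∅.
Yuki ∩ Erik ∩ Tara ∩ Wendy ∩ Luca: ∅.
Yuki ∩ Erik ∩ Tara ∩ Wendy ∩ Luca ∩ Wei: ∅.
There is no time when everyone is free.
No common window exists, so the longest block is 0 minutes.

0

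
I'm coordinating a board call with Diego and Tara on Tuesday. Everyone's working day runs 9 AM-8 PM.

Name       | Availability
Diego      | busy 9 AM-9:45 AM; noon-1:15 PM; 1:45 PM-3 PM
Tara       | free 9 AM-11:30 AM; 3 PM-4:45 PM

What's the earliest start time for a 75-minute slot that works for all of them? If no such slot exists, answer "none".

09:45

Diego free: 09:45-12:00, 13:15-13:45, 15:00-20:00 (invert busy blocks within the working day).
Tara free: 09:00-11:30, 15:00-16:45.
Diego ∩ Tara: 09:45-11:30, 15:00-16:45.
The first common window of at least 75 minutes is 09:45-11:30, so the earliest start is 09:45.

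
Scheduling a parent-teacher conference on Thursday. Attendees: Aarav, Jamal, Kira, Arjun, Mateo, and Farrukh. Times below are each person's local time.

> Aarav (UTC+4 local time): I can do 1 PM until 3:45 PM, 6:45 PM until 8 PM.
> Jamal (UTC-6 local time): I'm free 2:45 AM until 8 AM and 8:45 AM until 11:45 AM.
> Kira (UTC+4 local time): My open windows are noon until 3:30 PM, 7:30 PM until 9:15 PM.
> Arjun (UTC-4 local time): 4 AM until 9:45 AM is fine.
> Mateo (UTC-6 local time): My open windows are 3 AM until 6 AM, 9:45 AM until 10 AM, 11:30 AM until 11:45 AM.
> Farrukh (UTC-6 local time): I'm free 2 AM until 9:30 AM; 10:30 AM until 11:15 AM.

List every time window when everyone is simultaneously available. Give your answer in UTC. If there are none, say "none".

Aarav in UTC: 09:00-11:45, 14:45-16:00 (subtract 4h to convert from UTC+4).
Jamal in UTC: 08:45-14:00, 14:45-17:45 (add 6h to convert from UTC-6).
Kira in UTC: 08:00-11:30, 15:30-17:15 (subtract 4h to convert from UTC+4).
Arjun in UTC: 08:00-13:45 (add 4h to convert from UTC-4).
Mateo in UTC: 09:00-12:00, 15:45-16:00, 17:30-17:45 (add 6h to convert from UTC-6).
Farrukh in UTC: 08:00-15:30, 16:30-17:15 (add 6h to convert from UTC-6).
Aarav ∩ Jamal: 09:00-11:45, 14:45-16:00.
Aarav ∩ Jamal ∩ Kira: 09:00-11:30, 15:30-16:00.
Aarav ∩ Jamal ∩ Kira ∩ Arjun: 09:00-11:30.
Aarav ∩ Jamal ∩ Kira ∩ Arjun ∩ Mateo: 09:00-11:30.
Aarav ∩ Jamal ∩ Kira ∩ Arjun ∩ Mateo ∩ Farrukh: 09:00-11:30.

09:00-11:30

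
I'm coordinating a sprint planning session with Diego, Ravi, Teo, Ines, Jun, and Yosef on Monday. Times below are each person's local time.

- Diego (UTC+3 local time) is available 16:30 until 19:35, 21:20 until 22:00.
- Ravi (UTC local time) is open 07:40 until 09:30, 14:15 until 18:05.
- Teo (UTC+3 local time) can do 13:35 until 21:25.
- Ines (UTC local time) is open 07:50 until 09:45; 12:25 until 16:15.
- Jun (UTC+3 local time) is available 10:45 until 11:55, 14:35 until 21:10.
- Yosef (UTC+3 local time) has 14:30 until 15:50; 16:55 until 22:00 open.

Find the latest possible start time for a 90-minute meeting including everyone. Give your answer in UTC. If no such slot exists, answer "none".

14:45

Diego in UTC: 13:30-16:35, 18:20-19:00 (subtract 3h to convert from UTC+3).
Ravi in UTC: 07:40-09:30, 14:15-18:05.
Teo in UTC: 10:35-18:25 (subtract 3h to convert from UTC+3).
Ines in UTC: 07:50-09:45, 12:25-16:15.
Jun in UTC: 07:45-08:55, 11:35-18:10 (subtract 3h to convert from UTC+3).
Yosef in UTC: 11:30-12:50, 13:55-19:00 (subtract 3h to convert from UTC+3).
Diego ∩ Ravi: 14:15-16:35.
Diego ∩ Ravi ∩ Teo: 14:15-16:35.
Diego ∩ Ravi ∩ Teo ∩ Ines: 14:15-16:15.
Diego ∩ Ravi ∩ Teo ∩ Ines ∩ Jun: 14:15-16:15.
Diego ∩ Ravi ∩ Teo ∩ Ines ∩ Jun ∩ Yosef: 14:15-16:15.
Those are the intersection windows.
The last common window of at least 90 minutes is 14:15-16:15; a 90-minute meeting can start as late as 14:45 and still end by 16:15.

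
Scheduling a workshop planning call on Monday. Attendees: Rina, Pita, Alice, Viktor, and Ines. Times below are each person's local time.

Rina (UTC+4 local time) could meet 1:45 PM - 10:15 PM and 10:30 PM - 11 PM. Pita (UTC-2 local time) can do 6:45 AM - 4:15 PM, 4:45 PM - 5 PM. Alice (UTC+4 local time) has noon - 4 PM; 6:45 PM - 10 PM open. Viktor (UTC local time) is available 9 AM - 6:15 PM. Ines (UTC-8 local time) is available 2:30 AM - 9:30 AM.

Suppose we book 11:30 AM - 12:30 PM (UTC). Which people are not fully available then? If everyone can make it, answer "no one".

Alice

Rina in UTC: 09:45-18:15, 18:30-19:00 (subtract 4h to convert from UTC+4).
Pita in UTC: 08:45-18:15, 18:45-19:00 (add 2h to convert from UTC-2).
Alice in UTC: 08:00-12:00, 14:45-18:00 (subtract 4h to convert from UTC+4).
Viktor in UTC: 09:00-18:15.
Ines in UTC: 10:30-17:30 (add 8h to convert from UTC-8).
Rina: free for 11:30-12:30. Pita: free for 11:30-12:30. Alice: not fully free for 11:30-12:30. Viktor: free for 11:30-12:30. Ines: free for 11:30-12:30.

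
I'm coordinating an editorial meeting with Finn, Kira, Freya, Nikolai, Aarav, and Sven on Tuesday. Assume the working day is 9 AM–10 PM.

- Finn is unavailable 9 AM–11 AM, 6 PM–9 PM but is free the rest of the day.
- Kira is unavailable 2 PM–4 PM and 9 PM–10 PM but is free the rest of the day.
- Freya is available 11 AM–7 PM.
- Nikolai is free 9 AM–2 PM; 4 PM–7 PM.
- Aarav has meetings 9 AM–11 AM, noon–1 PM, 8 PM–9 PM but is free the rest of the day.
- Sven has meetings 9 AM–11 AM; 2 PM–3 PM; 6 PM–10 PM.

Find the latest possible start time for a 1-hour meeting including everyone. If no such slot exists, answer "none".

Finn free: 11:00-18:00, 21:00-22:00 (invert busy blocks within the working day).
Kira free: 09:00-14:00, 16:00-21:00 (invert busy blocks within the working day).
Freya free: 11:00-19:00.
Nikolai free: 09:00-14:00, 16:00-19:00.
Aarav free: 11:00-12:00, 13:00-20:00, 21:00-22:00 (invert busy blocks within the working day).
Sven free: 11:00-14:00, 15:00-18:00 (invert busy blocks within the working day).
Finn ∩ Kira: 11:00-14:00, 16:00-18:00.
Finn ∩ Kira ∩ Freya: 11:00-14:00, 16:00-18:00.
Finn ∩ Kira ∩ Freya ∩ Nikolai: 11:00-14:00, 16:00-18:00.
Finn ∩ Kira ∩ Freya ∩ Nikolai ∩ Aarav: 11:00-12:00, 13:00-14:00, 16:00-18:00.
Finn ∩ Kira ∩ Freya ∩ Nikolai ∩ Aarav ∩ Sven: 11:00-12:00, 13:00-14:00, 16:00-18:00.
Those are the intersection windows.
The last common window of at least 60 minutes is 16:00-18:00; a 60-minute meeting can start as late as 17:00 and still end by 18:00.

17:00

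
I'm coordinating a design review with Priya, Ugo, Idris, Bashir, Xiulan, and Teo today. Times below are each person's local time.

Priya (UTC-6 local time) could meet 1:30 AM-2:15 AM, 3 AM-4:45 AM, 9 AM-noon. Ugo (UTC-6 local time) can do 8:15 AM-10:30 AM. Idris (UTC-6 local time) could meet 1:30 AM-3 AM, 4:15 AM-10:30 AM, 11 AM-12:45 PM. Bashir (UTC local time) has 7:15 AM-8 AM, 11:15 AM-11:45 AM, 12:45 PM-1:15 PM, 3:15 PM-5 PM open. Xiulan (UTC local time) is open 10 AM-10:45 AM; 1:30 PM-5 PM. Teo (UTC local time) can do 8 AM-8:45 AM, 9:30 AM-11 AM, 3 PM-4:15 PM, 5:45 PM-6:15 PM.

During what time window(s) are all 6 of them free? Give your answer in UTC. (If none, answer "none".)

Priya in UTC: 07:30-08:15, 09:00-10:45, 15:00-18:00 (add 6h to convert from UTC-6).
Ugo in UTC: 14:15-16:30 (add 6h to convert from UTC-6).
Idris in UTC: 07:30-09:00, 10:15-16:30, 17:00-18:45 (add 6h to convert from UTC-6).
Bashir in UTC: 07:15-08:00, 11:15-11:45, 12:45-13:15, 15:15-17:00.
Xiulan in UTC: 10:00-10:45, 13:30-17:00.
Teo in UTC: 08:00-08:45, 09:30-11:00, 15:00-16:15, 17:45-18:15.
Priya ∩ Ugo: 15:00-16:30.
Priya ∩ Ugo ∩ Idris: 15:00-16:30.
Priya ∩ Ugo ∩ Idris ∩ Bashir: 15:15-16:30.
Priya ∩ Ugo ∩ Idris ∩ Bashir ∩ Xiulan: 15:15-16:30.
Priya ∩ Ugo ∩ Idris ∩ Bashir ∩ Xiulan ∩ Teo: 15:15-16:15.

15:15-16:15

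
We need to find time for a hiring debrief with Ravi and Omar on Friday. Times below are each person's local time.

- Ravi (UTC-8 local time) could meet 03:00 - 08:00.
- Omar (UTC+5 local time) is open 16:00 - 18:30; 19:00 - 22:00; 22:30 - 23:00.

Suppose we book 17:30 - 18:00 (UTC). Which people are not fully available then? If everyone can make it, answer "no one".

Ravi in UTC: 11:00-16:00 (add 8h to convert from UTC-8).
Omar in UTC: 11:00-13:30, 14:00-17:00, 17:30-18:00 (subtract 5h to convert from UTC+5).
Ravi: not fully free for 17:30-18:00. Omar: free for 17:30-18:00.

Ravi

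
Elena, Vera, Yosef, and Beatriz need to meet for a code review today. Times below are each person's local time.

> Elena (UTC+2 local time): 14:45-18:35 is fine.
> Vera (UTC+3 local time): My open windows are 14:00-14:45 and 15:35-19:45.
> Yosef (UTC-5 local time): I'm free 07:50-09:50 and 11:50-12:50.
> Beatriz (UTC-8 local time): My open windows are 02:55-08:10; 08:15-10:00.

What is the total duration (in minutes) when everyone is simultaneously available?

120

Elena in UTC: 12:45-16:35 (subtract 2h to convert from UTC+2).
Vera in UTC: 11:00-11:45, 12:35-16:45 (subtract 3h to convert from UTC+3).
Yosef in UTC: 12:50-14:50, 16:50-17:50 (add 5h to convert from UTC-5).
Beatriz in UTC: 10:55-16:10, 16:15-18:00 (add 8h to convert from UTC-8).
Elena ∩ Vera: 12:45-16:35.
Elena ∩ Vera ∩ Yosef: 12:50-14:50.
Elena ∩ Vera ∩ Yosef ∩ Beatriz: 12:50-14:50.
That's a single block of 120 minutes.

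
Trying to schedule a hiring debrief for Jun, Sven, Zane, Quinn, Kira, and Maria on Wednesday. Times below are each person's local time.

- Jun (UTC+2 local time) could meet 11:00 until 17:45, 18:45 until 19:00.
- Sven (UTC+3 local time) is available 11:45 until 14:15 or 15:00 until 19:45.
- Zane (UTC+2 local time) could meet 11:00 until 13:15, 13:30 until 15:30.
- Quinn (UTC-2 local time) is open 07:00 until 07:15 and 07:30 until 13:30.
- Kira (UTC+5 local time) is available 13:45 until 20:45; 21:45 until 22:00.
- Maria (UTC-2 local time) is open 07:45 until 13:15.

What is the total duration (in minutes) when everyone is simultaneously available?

180

Jun in UTC: 09:00-15:45, 16:45-17:00 (subtract 2h to convert from UTC+2).
Sven in UTC: 08:45-11:15, 12:00-16:45 (subtract 3h to convert from UTC+3).
Zane in UTC: 09:00-11:15, 11:30-13:30 (subtract 2h to convert from UTC+2).
Quinn in UTC: 09:00-09:15, 09:30-15:30 (add 2h to convert from UTC-2).
Kira in UTC: 08:45-15:45, 16:45-17:00 (subtract 5h to convert from UTC+5).
Maria in UTC: 09:45-15:15 (add 2h to convert from UTC-2).
Jun ∩ Sven: 09:00-11:15, 12:00-15:45.
Jun ∩ Sven ∩ Zane: 09:00-11:15, 12:00-13:30.
Jun ∩ Sven ∩ Zane ∩ Quinn: 09:00-09:15, 09:30-11:15, 12:00-13:30.
Jun ∩ Sven ∩ Zane ∩ Quinn ∩ Kira: 09:00-09:15, 09:30-11:15, 12:00-13:30.
Jun ∩ Sven ∩ Zane ∩ Quinn ∩ Kira ∩ Maria: 09:45-11:15, 12:00-13:30.
Summing the common windows: 90 + 90 = 180 minutes.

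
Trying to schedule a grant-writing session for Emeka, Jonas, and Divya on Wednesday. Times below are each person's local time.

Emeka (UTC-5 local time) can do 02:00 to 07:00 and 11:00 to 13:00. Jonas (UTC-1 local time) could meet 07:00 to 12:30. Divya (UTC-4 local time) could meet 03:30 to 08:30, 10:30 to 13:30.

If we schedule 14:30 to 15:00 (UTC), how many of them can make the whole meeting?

1

Emeka in UTC: 07:00-12:00, 16:00-18:00 (add 5h to convert from UTC-5).
Jonas in UTC: 08:00-13:30 (add 1h to convert from UTC-1).
Divya in UTC: 07:30-12:30, 14:30-17:30 (add 4h to convert from UTC-4).
Divya can make the full 14:30-15:00 slot — that's 1.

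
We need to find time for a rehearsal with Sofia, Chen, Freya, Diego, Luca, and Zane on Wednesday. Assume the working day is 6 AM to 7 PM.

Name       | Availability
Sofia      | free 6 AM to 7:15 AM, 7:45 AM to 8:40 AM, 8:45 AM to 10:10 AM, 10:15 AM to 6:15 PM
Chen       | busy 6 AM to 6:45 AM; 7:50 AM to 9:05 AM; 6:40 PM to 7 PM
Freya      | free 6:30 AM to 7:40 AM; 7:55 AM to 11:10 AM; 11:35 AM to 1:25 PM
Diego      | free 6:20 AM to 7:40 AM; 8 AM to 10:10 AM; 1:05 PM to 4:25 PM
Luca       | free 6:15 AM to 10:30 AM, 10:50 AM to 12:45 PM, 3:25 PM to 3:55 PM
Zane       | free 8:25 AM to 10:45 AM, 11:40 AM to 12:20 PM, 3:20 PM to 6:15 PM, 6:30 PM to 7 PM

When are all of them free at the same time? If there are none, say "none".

Sofia free: 06:00-07:15, 07:45-08:40, 08:45-10:10, 10:15-18:15.
Chen free: 06:45-07:50, 09:05-18:40 (invert busy blocks within the working day).
Freya free: 06:30-07:40, 07:55-11:10, 11:35-13:25.
Diego free: 06:20-07:40, 08:00-10:10, 13:05-16:25.
Luca free: 06:15-10:30, 10:50-12:45, 15:25-15:55.
Zane free: 08:25-10:45, 11:40-12:20, 15:20-18:15, 18:30-19:00.
Sofia ∩ Chen: 06:45-07:15, 07:45-07:50, 09:05-10:10, 10:15-18:15.
Sofia ∩ Chen ∩ Freya: 06:45-07:15, 09:05-10:10, 10:15-11:10, 11:35-13:25.
Sofia ∩ Chen ∩ Freya ∩ Diego: 06:45-07:15, 09:05-10:10, 13:05-13:25.
Sofia ∩ Chen ∩ Freya ∩ Diego ∩ Luca: 06:45-07:15, 09:05-10:10.
Sofia ∩ Chen ∩ Freya ∩ Diego ∩ Luca ∩ Zane: 09:05-10:10.
Those are the intersection windows.

09:05-10:10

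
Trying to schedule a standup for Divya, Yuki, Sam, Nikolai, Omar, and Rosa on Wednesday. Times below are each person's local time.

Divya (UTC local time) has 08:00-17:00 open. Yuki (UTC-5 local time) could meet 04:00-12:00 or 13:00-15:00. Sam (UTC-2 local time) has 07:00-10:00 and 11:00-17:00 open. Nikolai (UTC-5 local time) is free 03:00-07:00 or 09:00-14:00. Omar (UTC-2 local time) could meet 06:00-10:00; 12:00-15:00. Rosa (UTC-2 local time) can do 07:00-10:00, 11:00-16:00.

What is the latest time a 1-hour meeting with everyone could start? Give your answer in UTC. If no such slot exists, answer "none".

Divya in UTC: 08:00-17:00.
Yuki in UTC: 09:00-17:00, 18:00-20:00 (add 5h to convert from UTC-5).
Sam in UTC: 09:00-12:00, 13:00-19:00 (add 2h to convert from UTC-2).
Nikolai in UTC: 08:00-12:00, 14:00-19:00 (add 5h to convert from UTC-5).
Omar in UTC: 08:00-12:00, 14:00-17:00 (add 2h to convert from UTC-2).
Rosa in UTC: 09:00-12:00, 13:00-18:00 (add 2h to convert from UTC-2).
Divya ∩ Yuki: 09:00-17:00.
Divya ∩ Yuki ∩ Sam: 09:00-12:00, 13:00-17:00.
Divya ∩ Yuki ∩ Sam ∩ Nikolai: 09:00-12:00, 14:00-17:00.
Divya ∩ Yuki ∩ Sam ∩ Nikolai ∩ Omar: 09:00-12:00, 14:00-17:00.
Divya ∩ Yuki ∩ Sam ∩ Nikolai ∩ Omar ∩ Rosa: 09:00-12:00, 14:00-17:00.
The last common window of at least 60 minutes is 14:00-17:00; a 60-minute meeting can start as late as 16:00 and still end by 17:00.

16:00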